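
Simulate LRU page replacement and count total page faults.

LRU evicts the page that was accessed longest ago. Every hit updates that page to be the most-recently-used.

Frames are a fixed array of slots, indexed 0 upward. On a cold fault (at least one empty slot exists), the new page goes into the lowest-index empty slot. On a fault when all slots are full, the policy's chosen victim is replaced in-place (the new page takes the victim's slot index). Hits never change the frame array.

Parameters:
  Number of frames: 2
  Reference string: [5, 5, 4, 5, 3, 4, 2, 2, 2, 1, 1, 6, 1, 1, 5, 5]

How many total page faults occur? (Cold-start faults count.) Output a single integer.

Answer: 8

Derivation:
Step 0: ref 5 → FAULT, frames=[5,-]
Step 1: ref 5 → HIT, frames=[5,-]
Step 2: ref 4 → FAULT, frames=[5,4]
Step 3: ref 5 → HIT, frames=[5,4]
Step 4: ref 3 → FAULT (evict 4), frames=[5,3]
Step 5: ref 4 → FAULT (evict 5), frames=[4,3]
Step 6: ref 2 → FAULT (evict 3), frames=[4,2]
Step 7: ref 2 → HIT, frames=[4,2]
Step 8: ref 2 → HIT, frames=[4,2]
Step 9: ref 1 → FAULT (evict 4), frames=[1,2]
Step 10: ref 1 → HIT, frames=[1,2]
Step 11: ref 6 → FAULT (evict 2), frames=[1,6]
Step 12: ref 1 → HIT, frames=[1,6]
Step 13: ref 1 → HIT, frames=[1,6]
Step 14: ref 5 → FAULT (evict 6), frames=[1,5]
Step 15: ref 5 → HIT, frames=[1,5]
Total faults: 8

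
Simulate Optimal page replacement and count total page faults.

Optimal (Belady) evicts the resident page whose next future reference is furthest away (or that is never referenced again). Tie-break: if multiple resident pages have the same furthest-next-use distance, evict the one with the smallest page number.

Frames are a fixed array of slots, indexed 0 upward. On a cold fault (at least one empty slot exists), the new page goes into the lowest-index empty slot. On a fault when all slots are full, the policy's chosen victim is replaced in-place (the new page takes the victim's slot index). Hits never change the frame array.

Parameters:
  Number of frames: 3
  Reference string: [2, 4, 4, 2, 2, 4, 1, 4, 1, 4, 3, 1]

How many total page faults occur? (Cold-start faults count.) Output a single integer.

Answer: 4

Derivation:
Step 0: ref 2 → FAULT, frames=[2,-,-]
Step 1: ref 4 → FAULT, frames=[2,4,-]
Step 2: ref 4 → HIT, frames=[2,4,-]
Step 3: ref 2 → HIT, frames=[2,4,-]
Step 4: ref 2 → HIT, frames=[2,4,-]
Step 5: ref 4 → HIT, frames=[2,4,-]
Step 6: ref 1 → FAULT, frames=[2,4,1]
Step 7: ref 4 → HIT, frames=[2,4,1]
Step 8: ref 1 → HIT, frames=[2,4,1]
Step 9: ref 4 → HIT, frames=[2,4,1]
Step 10: ref 3 → FAULT (evict 2), frames=[3,4,1]
Step 11: ref 1 → HIT, frames=[3,4,1]
Total faults: 4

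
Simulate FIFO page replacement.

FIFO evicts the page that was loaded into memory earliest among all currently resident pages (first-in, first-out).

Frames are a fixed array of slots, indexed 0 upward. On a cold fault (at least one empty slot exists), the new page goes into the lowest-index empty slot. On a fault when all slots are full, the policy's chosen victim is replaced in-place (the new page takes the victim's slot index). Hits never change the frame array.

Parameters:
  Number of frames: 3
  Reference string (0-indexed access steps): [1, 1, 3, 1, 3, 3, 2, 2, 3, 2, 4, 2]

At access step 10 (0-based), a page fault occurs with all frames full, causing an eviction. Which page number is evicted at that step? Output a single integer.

Answer: 1

Derivation:
Step 0: ref 1 -> FAULT, frames=[1,-,-]
Step 1: ref 1 -> HIT, frames=[1,-,-]
Step 2: ref 3 -> FAULT, frames=[1,3,-]
Step 3: ref 1 -> HIT, frames=[1,3,-]
Step 4: ref 3 -> HIT, frames=[1,3,-]
Step 5: ref 3 -> HIT, frames=[1,3,-]
Step 6: ref 2 -> FAULT, frames=[1,3,2]
Step 7: ref 2 -> HIT, frames=[1,3,2]
Step 8: ref 3 -> HIT, frames=[1,3,2]
Step 9: ref 2 -> HIT, frames=[1,3,2]
Step 10: ref 4 -> FAULT, evict 1, frames=[4,3,2]
At step 10: evicted page 1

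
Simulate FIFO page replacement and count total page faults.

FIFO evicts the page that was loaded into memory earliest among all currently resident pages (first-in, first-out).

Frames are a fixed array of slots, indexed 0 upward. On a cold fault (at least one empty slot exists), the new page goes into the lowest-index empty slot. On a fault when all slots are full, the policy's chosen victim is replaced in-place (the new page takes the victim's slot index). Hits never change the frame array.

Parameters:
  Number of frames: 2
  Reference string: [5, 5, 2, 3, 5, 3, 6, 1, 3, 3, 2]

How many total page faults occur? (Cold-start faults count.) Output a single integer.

Answer: 8

Derivation:
Step 0: ref 5 → FAULT, frames=[5,-]
Step 1: ref 5 → HIT, frames=[5,-]
Step 2: ref 2 → FAULT, frames=[5,2]
Step 3: ref 3 → FAULT (evict 5), frames=[3,2]
Step 4: ref 5 → FAULT (evict 2), frames=[3,5]
Step 5: ref 3 → HIT, frames=[3,5]
Step 6: ref 6 → FAULT (evict 3), frames=[6,5]
Step 7: ref 1 → FAULT (evict 5), frames=[6,1]
Step 8: ref 3 → FAULT (evict 6), frames=[3,1]
Step 9: ref 3 → HIT, frames=[3,1]
Step 10: ref 2 → FAULT (evict 1), frames=[3,2]
Total faults: 8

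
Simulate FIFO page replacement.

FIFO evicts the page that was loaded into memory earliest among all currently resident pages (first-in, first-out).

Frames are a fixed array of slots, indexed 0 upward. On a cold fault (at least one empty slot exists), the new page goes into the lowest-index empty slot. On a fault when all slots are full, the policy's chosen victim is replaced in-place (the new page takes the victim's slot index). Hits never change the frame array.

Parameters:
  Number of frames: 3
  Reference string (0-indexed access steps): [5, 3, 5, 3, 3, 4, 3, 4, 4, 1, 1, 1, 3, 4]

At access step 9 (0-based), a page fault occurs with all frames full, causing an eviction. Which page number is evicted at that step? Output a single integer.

Step 0: ref 5 -> FAULT, frames=[5,-,-]
Step 1: ref 3 -> FAULT, frames=[5,3,-]
Step 2: ref 5 -> HIT, frames=[5,3,-]
Step 3: ref 3 -> HIT, frames=[5,3,-]
Step 4: ref 3 -> HIT, frames=[5,3,-]
Step 5: ref 4 -> FAULT, frames=[5,3,4]
Step 6: ref 3 -> HIT, frames=[5,3,4]
Step 7: ref 4 -> HIT, frames=[5,3,4]
Step 8: ref 4 -> HIT, frames=[5,3,4]
Step 9: ref 1 -> FAULT, evict 5, frames=[1,3,4]
At step 9: evicted page 5

Answer: 5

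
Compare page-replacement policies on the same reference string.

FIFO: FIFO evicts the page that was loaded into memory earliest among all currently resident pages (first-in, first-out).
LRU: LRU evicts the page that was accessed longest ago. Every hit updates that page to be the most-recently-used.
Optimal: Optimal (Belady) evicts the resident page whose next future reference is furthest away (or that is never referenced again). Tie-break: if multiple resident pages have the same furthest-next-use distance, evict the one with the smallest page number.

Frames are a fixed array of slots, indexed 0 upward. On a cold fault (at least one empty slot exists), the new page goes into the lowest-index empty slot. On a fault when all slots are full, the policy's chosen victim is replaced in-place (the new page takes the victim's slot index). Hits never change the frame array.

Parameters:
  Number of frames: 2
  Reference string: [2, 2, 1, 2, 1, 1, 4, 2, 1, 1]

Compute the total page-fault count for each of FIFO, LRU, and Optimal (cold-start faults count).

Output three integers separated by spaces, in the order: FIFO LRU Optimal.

--- FIFO ---
  step 0: ref 2 -> FAULT, frames=[2,-] (faults so far: 1)
  step 1: ref 2 -> HIT, frames=[2,-] (faults so far: 1)
  step 2: ref 1 -> FAULT, frames=[2,1] (faults so far: 2)
  step 3: ref 2 -> HIT, frames=[2,1] (faults so far: 2)
  step 4: ref 1 -> HIT, frames=[2,1] (faults so far: 2)
  step 5: ref 1 -> HIT, frames=[2,1] (faults so far: 2)
  step 6: ref 4 -> FAULT, evict 2, frames=[4,1] (faults so far: 3)
  step 7: ref 2 -> FAULT, evict 1, frames=[4,2] (faults so far: 4)
  step 8: ref 1 -> FAULT, evict 4, frames=[1,2] (faults so far: 5)
  step 9: ref 1 -> HIT, frames=[1,2] (faults so far: 5)
  FIFO total faults: 5
--- LRU ---
  step 0: ref 2 -> FAULT, frames=[2,-] (faults so far: 1)
  step 1: ref 2 -> HIT, frames=[2,-] (faults so far: 1)
  step 2: ref 1 -> FAULT, frames=[2,1] (faults so far: 2)
  step 3: ref 2 -> HIT, frames=[2,1] (faults so far: 2)
  step 4: ref 1 -> HIT, frames=[2,1] (faults so far: 2)
  step 5: ref 1 -> HIT, frames=[2,1] (faults so far: 2)
  step 6: ref 4 -> FAULT, evict 2, frames=[4,1] (faults so far: 3)
  step 7: ref 2 -> FAULT, evict 1, frames=[4,2] (faults so far: 4)
  step 8: ref 1 -> FAULT, evict 4, frames=[1,2] (faults so far: 5)
  step 9: ref 1 -> HIT, frames=[1,2] (faults so far: 5)
  LRU total faults: 5
--- Optimal ---
  step 0: ref 2 -> FAULT, frames=[2,-] (faults so far: 1)
  step 1: ref 2 -> HIT, frames=[2,-] (faults so far: 1)
  step 2: ref 1 -> FAULT, frames=[2,1] (faults so far: 2)
  step 3: ref 2 -> HIT, frames=[2,1] (faults so far: 2)
  step 4: ref 1 -> HIT, frames=[2,1] (faults so far: 2)
  step 5: ref 1 -> HIT, frames=[2,1] (faults so far: 2)
  step 6: ref 4 -> FAULT, evict 1, frames=[2,4] (faults so far: 3)
  step 7: ref 2 -> HIT, frames=[2,4] (faults so far: 3)
  step 8: ref 1 -> FAULT, evict 2, frames=[1,4] (faults so far: 4)
  step 9: ref 1 -> HIT, frames=[1,4] (faults so far: 4)
  Optimal total faults: 4

Answer: 5 5 4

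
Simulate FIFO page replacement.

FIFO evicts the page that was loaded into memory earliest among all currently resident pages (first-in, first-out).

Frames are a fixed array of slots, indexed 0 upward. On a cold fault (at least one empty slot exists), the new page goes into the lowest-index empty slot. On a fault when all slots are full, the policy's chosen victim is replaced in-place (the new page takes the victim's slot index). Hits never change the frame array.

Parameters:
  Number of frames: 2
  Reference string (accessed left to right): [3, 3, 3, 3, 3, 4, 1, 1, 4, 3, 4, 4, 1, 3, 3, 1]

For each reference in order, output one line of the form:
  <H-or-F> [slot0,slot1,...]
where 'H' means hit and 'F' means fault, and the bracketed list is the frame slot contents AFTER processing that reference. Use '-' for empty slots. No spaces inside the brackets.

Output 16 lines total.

F [3,-]
H [3,-]
H [3,-]
H [3,-]
H [3,-]
F [3,4]
F [1,4]
H [1,4]
H [1,4]
F [1,3]
F [4,3]
H [4,3]
F [4,1]
F [3,1]
H [3,1]
H [3,1]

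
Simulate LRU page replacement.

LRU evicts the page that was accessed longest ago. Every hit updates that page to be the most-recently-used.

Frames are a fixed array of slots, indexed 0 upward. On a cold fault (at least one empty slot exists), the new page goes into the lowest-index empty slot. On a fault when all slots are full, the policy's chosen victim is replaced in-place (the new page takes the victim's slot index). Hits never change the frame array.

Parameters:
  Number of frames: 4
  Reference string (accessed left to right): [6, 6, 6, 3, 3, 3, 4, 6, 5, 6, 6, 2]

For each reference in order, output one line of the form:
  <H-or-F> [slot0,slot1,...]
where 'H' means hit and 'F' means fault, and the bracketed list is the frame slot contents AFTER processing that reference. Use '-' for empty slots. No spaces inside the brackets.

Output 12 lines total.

F [6,-,-,-]
H [6,-,-,-]
H [6,-,-,-]
F [6,3,-,-]
H [6,3,-,-]
H [6,3,-,-]
F [6,3,4,-]
H [6,3,4,-]
F [6,3,4,5]
H [6,3,4,5]
H [6,3,4,5]
F [6,2,4,5]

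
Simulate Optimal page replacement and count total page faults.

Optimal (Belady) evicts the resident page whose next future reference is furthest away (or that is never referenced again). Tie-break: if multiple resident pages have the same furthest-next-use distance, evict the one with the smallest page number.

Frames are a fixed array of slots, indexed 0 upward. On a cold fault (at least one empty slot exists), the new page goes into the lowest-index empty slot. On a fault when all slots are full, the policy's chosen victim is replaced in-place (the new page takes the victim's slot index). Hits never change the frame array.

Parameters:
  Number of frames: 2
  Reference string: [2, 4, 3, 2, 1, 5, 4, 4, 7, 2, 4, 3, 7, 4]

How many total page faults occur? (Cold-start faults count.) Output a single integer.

Answer: 10

Derivation:
Step 0: ref 2 → FAULT, frames=[2,-]
Step 1: ref 4 → FAULT, frames=[2,4]
Step 2: ref 3 → FAULT (evict 4), frames=[2,3]
Step 3: ref 2 → HIT, frames=[2,3]
Step 4: ref 1 → FAULT (evict 3), frames=[2,1]
Step 5: ref 5 → FAULT (evict 1), frames=[2,5]
Step 6: ref 4 → FAULT (evict 5), frames=[2,4]
Step 7: ref 4 → HIT, frames=[2,4]
Step 8: ref 7 → FAULT (evict 4), frames=[2,7]
Step 9: ref 2 → HIT, frames=[2,7]
Step 10: ref 4 → FAULT (evict 2), frames=[4,7]
Step 11: ref 3 → FAULT (evict 4), frames=[3,7]
Step 12: ref 7 → HIT, frames=[3,7]
Step 13: ref 4 → FAULT (evict 3), frames=[4,7]
Total faults: 10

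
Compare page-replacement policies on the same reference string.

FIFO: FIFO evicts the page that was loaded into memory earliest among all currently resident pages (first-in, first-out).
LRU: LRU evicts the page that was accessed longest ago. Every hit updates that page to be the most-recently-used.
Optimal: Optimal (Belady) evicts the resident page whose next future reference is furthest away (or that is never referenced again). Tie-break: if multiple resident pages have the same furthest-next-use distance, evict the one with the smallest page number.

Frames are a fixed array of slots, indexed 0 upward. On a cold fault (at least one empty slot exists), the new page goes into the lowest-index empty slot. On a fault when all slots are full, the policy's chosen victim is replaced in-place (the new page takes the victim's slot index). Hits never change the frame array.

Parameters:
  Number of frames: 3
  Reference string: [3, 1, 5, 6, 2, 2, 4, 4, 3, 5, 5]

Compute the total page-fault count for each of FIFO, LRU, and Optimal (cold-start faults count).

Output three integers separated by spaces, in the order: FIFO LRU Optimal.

--- FIFO ---
  step 0: ref 3 -> FAULT, frames=[3,-,-] (faults so far: 1)
  step 1: ref 1 -> FAULT, frames=[3,1,-] (faults so far: 2)
  step 2: ref 5 -> FAULT, frames=[3,1,5] (faults so far: 3)
  step 3: ref 6 -> FAULT, evict 3, frames=[6,1,5] (faults so far: 4)
  step 4: ref 2 -> FAULT, evict 1, frames=[6,2,5] (faults so far: 5)
  step 5: ref 2 -> HIT, frames=[6,2,5] (faults so far: 5)
  step 6: ref 4 -> FAULT, evict 5, frames=[6,2,4] (faults so far: 6)
  step 7: ref 4 -> HIT, frames=[6,2,4] (faults so far: 6)
  step 8: ref 3 -> FAULT, evict 6, frames=[3,2,4] (faults so far: 7)
  step 9: ref 5 -> FAULT, evict 2, frames=[3,5,4] (faults so far: 8)
  step 10: ref 5 -> HIT, frames=[3,5,4] (faults so far: 8)
  FIFO total faults: 8
--- LRU ---
  step 0: ref 3 -> FAULT, frames=[3,-,-] (faults so far: 1)
  step 1: ref 1 -> FAULT, frames=[3,1,-] (faults so far: 2)
  step 2: ref 5 -> FAULT, frames=[3,1,5] (faults so far: 3)
  step 3: ref 6 -> FAULT, evict 3, frames=[6,1,5] (faults so far: 4)
  step 4: ref 2 -> FAULT, evict 1, frames=[6,2,5] (faults so far: 5)
  step 5: ref 2 -> HIT, frames=[6,2,5] (faults so far: 5)
  step 6: ref 4 -> FAULT, evict 5, frames=[6,2,4] (faults so far: 6)
  step 7: ref 4 -> HIT, frames=[6,2,4] (faults so far: 6)
  step 8: ref 3 -> FAULT, evict 6, frames=[3,2,4] (faults so far: 7)
  step 9: ref 5 -> FAULT, evict 2, frames=[3,5,4] (faults so far: 8)
  step 10: ref 5 -> HIT, frames=[3,5,4] (faults so far: 8)
  LRU total faults: 8
--- Optimal ---
  step 0: ref 3 -> FAULT, frames=[3,-,-] (faults so far: 1)
  step 1: ref 1 -> FAULT, frames=[3,1,-] (faults so far: 2)
  step 2: ref 5 -> FAULT, frames=[3,1,5] (faults so far: 3)
  step 3: ref 6 -> FAULT, evict 1, frames=[3,6,5] (faults so far: 4)
  step 4: ref 2 -> FAULT, evict 6, frames=[3,2,5] (faults so far: 5)
  step 5: ref 2 -> HIT, frames=[3,2,5] (faults so far: 5)
  step 6: ref 4 -> FAULT, evict 2, frames=[3,4,5] (faults so far: 6)
  step 7: ref 4 -> HIT, frames=[3,4,5] (faults so far: 6)
  step 8: ref 3 -> HIT, frames=[3,4,5] (faults so far: 6)
  step 9: ref 5 -> HIT, frames=[3,4,5] (faults so far: 6)
  step 10: ref 5 -> HIT, frames=[3,4,5] (faults so far: 6)
  Optimal total faults: 6

Answer: 8 8 6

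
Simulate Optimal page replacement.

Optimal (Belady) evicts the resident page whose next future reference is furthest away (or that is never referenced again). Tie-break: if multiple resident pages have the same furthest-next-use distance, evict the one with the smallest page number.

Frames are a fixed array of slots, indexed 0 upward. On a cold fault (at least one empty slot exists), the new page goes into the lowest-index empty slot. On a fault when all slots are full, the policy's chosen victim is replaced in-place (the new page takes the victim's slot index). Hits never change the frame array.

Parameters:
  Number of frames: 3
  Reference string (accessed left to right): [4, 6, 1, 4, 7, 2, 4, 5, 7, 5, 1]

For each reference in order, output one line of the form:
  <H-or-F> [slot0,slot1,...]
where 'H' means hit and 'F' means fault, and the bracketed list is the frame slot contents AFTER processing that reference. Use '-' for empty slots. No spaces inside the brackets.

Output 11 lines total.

F [4,-,-]
F [4,6,-]
F [4,6,1]
H [4,6,1]
F [4,7,1]
F [4,7,2]
H [4,7,2]
F [4,7,5]
H [4,7,5]
H [4,7,5]
F [1,7,5]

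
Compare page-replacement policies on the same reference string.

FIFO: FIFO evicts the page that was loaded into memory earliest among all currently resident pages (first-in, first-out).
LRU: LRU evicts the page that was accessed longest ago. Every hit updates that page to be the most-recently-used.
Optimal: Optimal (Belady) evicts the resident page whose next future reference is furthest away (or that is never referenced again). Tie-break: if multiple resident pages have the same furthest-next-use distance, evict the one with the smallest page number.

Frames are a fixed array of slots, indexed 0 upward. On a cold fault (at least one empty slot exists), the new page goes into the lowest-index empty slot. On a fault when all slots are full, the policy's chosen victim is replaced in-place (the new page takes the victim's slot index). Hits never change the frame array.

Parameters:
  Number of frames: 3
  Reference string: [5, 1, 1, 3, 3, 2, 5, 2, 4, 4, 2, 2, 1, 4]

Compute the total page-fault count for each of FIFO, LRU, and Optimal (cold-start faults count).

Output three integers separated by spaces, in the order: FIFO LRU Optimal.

Answer: 7 7 5

Derivation:
--- FIFO ---
  step 0: ref 5 -> FAULT, frames=[5,-,-] (faults so far: 1)
  step 1: ref 1 -> FAULT, frames=[5,1,-] (faults so far: 2)
  step 2: ref 1 -> HIT, frames=[5,1,-] (faults so far: 2)
  step 3: ref 3 -> FAULT, frames=[5,1,3] (faults so far: 3)
  step 4: ref 3 -> HIT, frames=[5,1,3] (faults so far: 3)
  step 5: ref 2 -> FAULT, evict 5, frames=[2,1,3] (faults so far: 4)
  step 6: ref 5 -> FAULT, evict 1, frames=[2,5,3] (faults so far: 5)
  step 7: ref 2 -> HIT, frames=[2,5,3] (faults so far: 5)
  step 8: ref 4 -> FAULT, evict 3, frames=[2,5,4] (faults so far: 6)
  step 9: ref 4 -> HIT, frames=[2,5,4] (faults so far: 6)
  step 10: ref 2 -> HIT, frames=[2,5,4] (faults so far: 6)
  step 11: ref 2 -> HIT, frames=[2,5,4] (faults so far: 6)
  step 12: ref 1 -> FAULT, evict 2, frames=[1,5,4] (faults so far: 7)
  step 13: ref 4 -> HIT, frames=[1,5,4] (faults so far: 7)
  FIFO total faults: 7
--- LRU ---
  step 0: ref 5 -> FAULT, frames=[5,-,-] (faults so far: 1)
  step 1: ref 1 -> FAULT, frames=[5,1,-] (faults so far: 2)
  step 2: ref 1 -> HIT, frames=[5,1,-] (faults so far: 2)
  step 3: ref 3 -> FAULT, frames=[5,1,3] (faults so far: 3)
  step 4: ref 3 -> HIT, frames=[5,1,3] (faults so far: 3)
  step 5: ref 2 -> FAULT, evict 5, frames=[2,1,3] (faults so far: 4)
  step 6: ref 5 -> FAULT, evict 1, frames=[2,5,3] (faults so far: 5)
  step 7: ref 2 -> HIT, frames=[2,5,3] (faults so far: 5)
  step 8: ref 4 -> FAULT, evict 3, frames=[2,5,4] (faults so far: 6)
  step 9: ref 4 -> HIT, frames=[2,5,4] (faults so far: 6)
  step 10: ref 2 -> HIT, frames=[2,5,4] (faults so far: 6)
  step 11: ref 2 -> HIT, frames=[2,5,4] (faults so far: 6)
  step 12: ref 1 -> FAULT, evict 5, frames=[2,1,4] (faults so far: 7)
  step 13: ref 4 -> HIT, frames=[2,1,4] (faults so far: 7)
  LRU total faults: 7
--- Optimal ---
  step 0: ref 5 -> FAULT, frames=[5,-,-] (faults so far: 1)
  step 1: ref 1 -> FAULT, frames=[5,1,-] (faults so far: 2)
  step 2: ref 1 -> HIT, frames=[5,1,-] (faults so far: 2)
  step 3: ref 3 -> FAULT, frames=[5,1,3] (faults so far: 3)
  step 4: ref 3 -> HIT, frames=[5,1,3] (faults so far: 3)
  step 5: ref 2 -> FAULT, evict 3, frames=[5,1,2] (faults so far: 4)
  step 6: ref 5 -> HIT, frames=[5,1,2] (faults so far: 4)
  step 7: ref 2 -> HIT, frames=[5,1,2] (faults so far: 4)
  step 8: ref 4 -> FAULT, evict 5, frames=[4,1,2] (faults so far: 5)
  step 9: ref 4 -> HIT, frames=[4,1,2] (faults so far: 5)
  step 10: ref 2 -> HIT, frames=[4,1,2] (faults so far: 5)
  step 11: ref 2 -> HIT, frames=[4,1,2] (faults so far: 5)
  step 12: ref 1 -> HIT, frames=[4,1,2] (faults so far: 5)
  step 13: ref 4 -> HIT, frames=[4,1,2] (faults so far: 5)
  Optimal total faults: 5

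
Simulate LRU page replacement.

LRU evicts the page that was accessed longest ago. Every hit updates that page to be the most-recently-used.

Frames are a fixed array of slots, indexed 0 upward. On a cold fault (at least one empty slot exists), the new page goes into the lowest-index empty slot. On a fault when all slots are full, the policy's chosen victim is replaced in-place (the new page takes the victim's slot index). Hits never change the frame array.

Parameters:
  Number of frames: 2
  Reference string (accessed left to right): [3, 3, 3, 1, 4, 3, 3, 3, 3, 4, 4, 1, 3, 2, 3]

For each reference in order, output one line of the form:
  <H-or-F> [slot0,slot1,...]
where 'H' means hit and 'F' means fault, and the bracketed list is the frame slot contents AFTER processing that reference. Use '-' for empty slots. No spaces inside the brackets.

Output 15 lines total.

F [3,-]
H [3,-]
H [3,-]
F [3,1]
F [4,1]
F [4,3]
H [4,3]
H [4,3]
H [4,3]
H [4,3]
H [4,3]
F [4,1]
F [3,1]
F [3,2]
H [3,2]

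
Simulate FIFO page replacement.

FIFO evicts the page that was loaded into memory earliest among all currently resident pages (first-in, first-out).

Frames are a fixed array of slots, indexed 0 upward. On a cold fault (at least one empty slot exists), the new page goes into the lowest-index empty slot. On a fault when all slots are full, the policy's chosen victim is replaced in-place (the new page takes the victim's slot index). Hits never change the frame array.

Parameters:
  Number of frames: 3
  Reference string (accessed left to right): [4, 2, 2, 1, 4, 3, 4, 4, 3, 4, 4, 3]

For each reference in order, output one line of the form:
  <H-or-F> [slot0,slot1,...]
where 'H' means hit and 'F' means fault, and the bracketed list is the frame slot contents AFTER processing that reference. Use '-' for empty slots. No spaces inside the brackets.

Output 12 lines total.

F [4,-,-]
F [4,2,-]
H [4,2,-]
F [4,2,1]
H [4,2,1]
F [3,2,1]
F [3,4,1]
H [3,4,1]
H [3,4,1]
H [3,4,1]
H [3,4,1]
H [3,4,1]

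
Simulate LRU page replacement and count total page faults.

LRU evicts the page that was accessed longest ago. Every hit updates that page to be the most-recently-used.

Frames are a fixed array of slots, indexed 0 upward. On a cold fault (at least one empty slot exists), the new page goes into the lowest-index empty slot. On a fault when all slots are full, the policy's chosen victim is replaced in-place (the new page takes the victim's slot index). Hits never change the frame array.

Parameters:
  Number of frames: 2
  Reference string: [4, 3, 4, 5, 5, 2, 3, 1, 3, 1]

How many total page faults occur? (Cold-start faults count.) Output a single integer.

Answer: 6

Derivation:
Step 0: ref 4 → FAULT, frames=[4,-]
Step 1: ref 3 → FAULT, frames=[4,3]
Step 2: ref 4 → HIT, frames=[4,3]
Step 3: ref 5 → FAULT (evict 3), frames=[4,5]
Step 4: ref 5 → HIT, frames=[4,5]
Step 5: ref 2 → FAULT (evict 4), frames=[2,5]
Step 6: ref 3 → FAULT (evict 5), frames=[2,3]
Step 7: ref 1 → FAULT (evict 2), frames=[1,3]
Step 8: ref 3 → HIT, frames=[1,3]
Step 9: ref 1 → HIT, frames=[1,3]
Total faults: 6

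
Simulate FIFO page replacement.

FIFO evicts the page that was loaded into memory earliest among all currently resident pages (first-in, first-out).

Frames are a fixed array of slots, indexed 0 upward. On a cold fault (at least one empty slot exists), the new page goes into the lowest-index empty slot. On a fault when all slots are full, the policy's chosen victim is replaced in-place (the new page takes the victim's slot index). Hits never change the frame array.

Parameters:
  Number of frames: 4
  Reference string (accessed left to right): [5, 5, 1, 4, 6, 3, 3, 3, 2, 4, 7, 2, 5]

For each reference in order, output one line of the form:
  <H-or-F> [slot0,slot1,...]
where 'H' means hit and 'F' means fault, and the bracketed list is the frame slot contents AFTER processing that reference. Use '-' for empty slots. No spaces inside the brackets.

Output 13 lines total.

F [5,-,-,-]
H [5,-,-,-]
F [5,1,-,-]
F [5,1,4,-]
F [5,1,4,6]
F [3,1,4,6]
H [3,1,4,6]
H [3,1,4,6]
F [3,2,4,6]
H [3,2,4,6]
F [3,2,7,6]
H [3,2,7,6]
F [3,2,7,5]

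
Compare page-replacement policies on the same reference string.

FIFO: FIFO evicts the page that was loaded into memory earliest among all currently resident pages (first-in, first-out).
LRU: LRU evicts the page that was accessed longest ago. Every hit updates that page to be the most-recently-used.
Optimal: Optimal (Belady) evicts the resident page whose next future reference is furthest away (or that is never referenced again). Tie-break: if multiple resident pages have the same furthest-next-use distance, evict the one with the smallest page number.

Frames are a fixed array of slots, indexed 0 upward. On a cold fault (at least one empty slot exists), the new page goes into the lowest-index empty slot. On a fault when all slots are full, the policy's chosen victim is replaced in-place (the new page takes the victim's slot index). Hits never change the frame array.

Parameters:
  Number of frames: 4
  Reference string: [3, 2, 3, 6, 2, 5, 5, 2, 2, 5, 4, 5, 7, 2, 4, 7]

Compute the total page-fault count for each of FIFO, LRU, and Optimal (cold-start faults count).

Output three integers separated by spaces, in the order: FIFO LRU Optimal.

--- FIFO ---
  step 0: ref 3 -> FAULT, frames=[3,-,-,-] (faults so far: 1)
  step 1: ref 2 -> FAULT, frames=[3,2,-,-] (faults so far: 2)
  step 2: ref 3 -> HIT, frames=[3,2,-,-] (faults so far: 2)
  step 3: ref 6 -> FAULT, frames=[3,2,6,-] (faults so far: 3)
  step 4: ref 2 -> HIT, frames=[3,2,6,-] (faults so far: 3)
  step 5: ref 5 -> FAULT, frames=[3,2,6,5] (faults so far: 4)
  step 6: ref 5 -> HIT, frames=[3,2,6,5] (faults so far: 4)
  step 7: ref 2 -> HIT, frames=[3,2,6,5] (faults so far: 4)
  step 8: ref 2 -> HIT, frames=[3,2,6,5] (faults so far: 4)
  step 9: ref 5 -> HIT, frames=[3,2,6,5] (faults so far: 4)
  step 10: ref 4 -> FAULT, evict 3, frames=[4,2,6,5] (faults so far: 5)
  step 11: ref 5 -> HIT, frames=[4,2,6,5] (faults so far: 5)
  step 12: ref 7 -> FAULT, evict 2, frames=[4,7,6,5] (faults so far: 6)
  step 13: ref 2 -> FAULT, evict 6, frames=[4,7,2,5] (faults so far: 7)
  step 14: ref 4 -> HIT, frames=[4,7,2,5] (faults so far: 7)
  step 15: ref 7 -> HIT, frames=[4,7,2,5] (faults so far: 7)
  FIFO total faults: 7
--- LRU ---
  step 0: ref 3 -> FAULT, frames=[3,-,-,-] (faults so far: 1)
  step 1: ref 2 -> FAULT, frames=[3,2,-,-] (faults so far: 2)
  step 2: ref 3 -> HIT, frames=[3,2,-,-] (faults so far: 2)
  step 3: ref 6 -> FAULT, frames=[3,2,6,-] (faults so far: 3)
  step 4: ref 2 -> HIT, frames=[3,2,6,-] (faults so far: 3)
  step 5: ref 5 -> FAULT, frames=[3,2,6,5] (faults so far: 4)
  step 6: ref 5 -> HIT, frames=[3,2,6,5] (faults so far: 4)
  step 7: ref 2 -> HIT, frames=[3,2,6,5] (faults so far: 4)
  step 8: ref 2 -> HIT, frames=[3,2,6,5] (faults so far: 4)
  step 9: ref 5 -> HIT, frames=[3,2,6,5] (faults so far: 4)
  step 10: ref 4 -> FAULT, evict 3, frames=[4,2,6,5] (faults so far: 5)
  step 11: ref 5 -> HIT, frames=[4,2,6,5] (faults so far: 5)
  step 12: ref 7 -> FAULT, evict 6, frames=[4,2,7,5] (faults so far: 6)
  step 13: ref 2 -> HIT, frames=[4,2,7,5] (faults so far: 6)
  step 14: ref 4 -> HIT, frames=[4,2,7,5] (faults so far: 6)
  step 15: ref 7 -> HIT, frames=[4,2,7,5] (faults so far: 6)
  LRU total faults: 6
--- Optimal ---
  step 0: ref 3 -> FAULT, frames=[3,-,-,-] (faults so far: 1)
  step 1: ref 2 -> FAULT, frames=[3,2,-,-] (faults so far: 2)
  step 2: ref 3 -> HIT, frames=[3,2,-,-] (faults so far: 2)
  step 3: ref 6 -> FAULT, frames=[3,2,6,-] (faults so far: 3)
  step 4: ref 2 -> HIT, frames=[3,2,6,-] (faults so far: 3)
  step 5: ref 5 -> FAULT, frames=[3,2,6,5] (faults so far: 4)
  step 6: ref 5 -> HIT, frames=[3,2,6,5] (faults so far: 4)
  step 7: ref 2 -> HIT, frames=[3,2,6,5] (faults so far: 4)
  step 8: ref 2 -> HIT, frames=[3,2,6,5] (faults so far: 4)
  step 9: ref 5 -> HIT, frames=[3,2,6,5] (faults so far: 4)
  step 10: ref 4 -> FAULT, evict 3, frames=[4,2,6,5] (faults so far: 5)
  step 11: ref 5 -> HIT, frames=[4,2,6,5] (faults so far: 5)
  step 12: ref 7 -> FAULT, evict 5, frames=[4,2,6,7] (faults so far: 6)
  step 13: ref 2 -> HIT, frames=[4,2,6,7] (faults so far: 6)
  step 14: ref 4 -> HIT, frames=[4,2,6,7] (faults so far: 6)
  step 15: ref 7 -> HIT, frames=[4,2,6,7] (faults so far: 6)
  Optimal total faults: 6

Answer: 7 6 6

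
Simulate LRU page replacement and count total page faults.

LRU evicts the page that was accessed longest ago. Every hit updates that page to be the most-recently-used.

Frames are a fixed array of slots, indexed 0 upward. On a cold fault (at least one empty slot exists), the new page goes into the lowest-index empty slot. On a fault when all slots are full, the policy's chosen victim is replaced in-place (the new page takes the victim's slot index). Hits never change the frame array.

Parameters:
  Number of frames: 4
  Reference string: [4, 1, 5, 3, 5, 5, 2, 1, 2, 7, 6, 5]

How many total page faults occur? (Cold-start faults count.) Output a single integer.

Answer: 8

Derivation:
Step 0: ref 4 → FAULT, frames=[4,-,-,-]
Step 1: ref 1 → FAULT, frames=[4,1,-,-]
Step 2: ref 5 → FAULT, frames=[4,1,5,-]
Step 3: ref 3 → FAULT, frames=[4,1,5,3]
Step 4: ref 5 → HIT, frames=[4,1,5,3]
Step 5: ref 5 → HIT, frames=[4,1,5,3]
Step 6: ref 2 → FAULT (evict 4), frames=[2,1,5,3]
Step 7: ref 1 → HIT, frames=[2,1,5,3]
Step 8: ref 2 → HIT, frames=[2,1,5,3]
Step 9: ref 7 → FAULT (evict 3), frames=[2,1,5,7]
Step 10: ref 6 → FAULT (evict 5), frames=[2,1,6,7]
Step 11: ref 5 → FAULT (evict 1), frames=[2,5,6,7]
Total faults: 8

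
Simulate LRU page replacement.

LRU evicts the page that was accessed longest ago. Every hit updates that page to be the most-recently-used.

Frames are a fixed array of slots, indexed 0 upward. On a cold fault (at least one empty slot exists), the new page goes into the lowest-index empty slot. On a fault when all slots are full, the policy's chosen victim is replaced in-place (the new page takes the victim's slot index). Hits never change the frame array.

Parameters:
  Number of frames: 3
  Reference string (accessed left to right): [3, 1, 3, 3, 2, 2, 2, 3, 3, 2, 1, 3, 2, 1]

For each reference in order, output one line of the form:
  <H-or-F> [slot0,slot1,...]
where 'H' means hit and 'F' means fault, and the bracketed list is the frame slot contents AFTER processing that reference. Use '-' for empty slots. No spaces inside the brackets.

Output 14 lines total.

F [3,-,-]
F [3,1,-]
H [3,1,-]
H [3,1,-]
F [3,1,2]
H [3,1,2]
H [3,1,2]
H [3,1,2]
H [3,1,2]
H [3,1,2]
H [3,1,2]
H [3,1,2]
H [3,1,2]
H [3,1,2]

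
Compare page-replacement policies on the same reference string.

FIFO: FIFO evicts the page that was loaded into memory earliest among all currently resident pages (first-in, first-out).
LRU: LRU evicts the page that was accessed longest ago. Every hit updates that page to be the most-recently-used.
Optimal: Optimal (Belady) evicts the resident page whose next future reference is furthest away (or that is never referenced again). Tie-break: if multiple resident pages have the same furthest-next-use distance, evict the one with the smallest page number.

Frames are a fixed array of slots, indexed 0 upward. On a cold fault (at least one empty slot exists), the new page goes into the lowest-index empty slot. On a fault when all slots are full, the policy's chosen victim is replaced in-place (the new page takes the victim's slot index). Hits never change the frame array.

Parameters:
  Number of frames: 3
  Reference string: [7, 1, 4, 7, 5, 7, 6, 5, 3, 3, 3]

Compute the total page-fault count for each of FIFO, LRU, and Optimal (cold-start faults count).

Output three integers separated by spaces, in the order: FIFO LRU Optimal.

Answer: 7 6 6

Derivation:
--- FIFO ---
  step 0: ref 7 -> FAULT, frames=[7,-,-] (faults so far: 1)
  step 1: ref 1 -> FAULT, frames=[7,1,-] (faults so far: 2)
  step 2: ref 4 -> FAULT, frames=[7,1,4] (faults so far: 3)
  step 3: ref 7 -> HIT, frames=[7,1,4] (faults so far: 3)
  step 4: ref 5 -> FAULT, evict 7, frames=[5,1,4] (faults so far: 4)
  step 5: ref 7 -> FAULT, evict 1, frames=[5,7,4] (faults so far: 5)
  step 6: ref 6 -> FAULT, evict 4, frames=[5,7,6] (faults so far: 6)
  step 7: ref 5 -> HIT, frames=[5,7,6] (faults so far: 6)
  step 8: ref 3 -> FAULT, evict 5, frames=[3,7,6] (faults so far: 7)
  step 9: ref 3 -> HIT, frames=[3,7,6] (faults so far: 7)
  step 10: ref 3 -> HIT, frames=[3,7,6] (faults so far: 7)
  FIFO total faults: 7
--- LRU ---
  step 0: ref 7 -> FAULT, frames=[7,-,-] (faults so far: 1)
  step 1: ref 1 -> FAULT, frames=[7,1,-] (faults so far: 2)
  step 2: ref 4 -> FAULT, frames=[7,1,4] (faults so far: 3)
  step 3: ref 7 -> HIT, frames=[7,1,4] (faults so far: 3)
  step 4: ref 5 -> FAULT, evict 1, frames=[7,5,4] (faults so far: 4)
  step 5: ref 7 -> HIT, frames=[7,5,4] (faults so far: 4)
  step 6: ref 6 -> FAULT, evict 4, frames=[7,5,6] (faults so far: 5)
  step 7: ref 5 -> HIT, frames=[7,5,6] (faults so far: 5)
  step 8: ref 3 -> FAULT, evict 7, frames=[3,5,6] (faults so far: 6)
  step 9: ref 3 -> HIT, frames=[3,5,6] (faults so far: 6)
  step 10: ref 3 -> HIT, frames=[3,5,6] (faults so far: 6)
  LRU total faults: 6
--- Optimal ---
  step 0: ref 7 -> FAULT, frames=[7,-,-] (faults so far: 1)
  step 1: ref 1 -> FAULT, frames=[7,1,-] (faults so far: 2)
  step 2: ref 4 -> FAULT, frames=[7,1,4] (faults so far: 3)
  step 3: ref 7 -> HIT, frames=[7,1,4] (faults so far: 3)
  step 4: ref 5 -> FAULT, evict 1, frames=[7,5,4] (faults so far: 4)
  step 5: ref 7 -> HIT, frames=[7,5,4] (faults so far: 4)
  step 6: ref 6 -> FAULT, evict 4, frames=[7,5,6] (faults so far: 5)
  step 7: ref 5 -> HIT, frames=[7,5,6] (faults so far: 5)
  step 8: ref 3 -> FAULT, evict 5, frames=[7,3,6] (faults so far: 6)
  step 9: ref 3 -> HIT, frames=[7,3,6] (faults so far: 6)
  step 10: ref 3 -> HIT, frames=[7,3,6] (faults so far: 6)
  Optimal total faults: 6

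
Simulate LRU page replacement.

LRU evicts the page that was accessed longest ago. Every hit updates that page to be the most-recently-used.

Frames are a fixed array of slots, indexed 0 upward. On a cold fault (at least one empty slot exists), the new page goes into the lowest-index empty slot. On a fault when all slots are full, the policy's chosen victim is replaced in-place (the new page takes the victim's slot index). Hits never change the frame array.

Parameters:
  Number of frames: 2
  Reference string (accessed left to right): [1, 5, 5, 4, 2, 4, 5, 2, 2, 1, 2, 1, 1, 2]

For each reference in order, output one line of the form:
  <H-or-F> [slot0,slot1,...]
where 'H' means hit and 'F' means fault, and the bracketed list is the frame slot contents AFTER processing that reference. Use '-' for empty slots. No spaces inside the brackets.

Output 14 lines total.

F [1,-]
F [1,5]
H [1,5]
F [4,5]
F [4,2]
H [4,2]
F [4,5]
F [2,5]
H [2,5]
F [2,1]
H [2,1]
H [2,1]
H [2,1]
H [2,1]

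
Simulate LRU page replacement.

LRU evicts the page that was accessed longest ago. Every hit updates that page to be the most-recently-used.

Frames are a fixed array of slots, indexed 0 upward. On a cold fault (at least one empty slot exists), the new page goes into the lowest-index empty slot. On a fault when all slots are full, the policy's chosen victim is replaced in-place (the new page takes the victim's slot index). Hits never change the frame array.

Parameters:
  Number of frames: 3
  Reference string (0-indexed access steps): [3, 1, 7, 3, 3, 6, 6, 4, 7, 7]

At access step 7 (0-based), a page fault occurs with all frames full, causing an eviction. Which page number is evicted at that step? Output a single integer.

Step 0: ref 3 -> FAULT, frames=[3,-,-]
Step 1: ref 1 -> FAULT, frames=[3,1,-]
Step 2: ref 7 -> FAULT, frames=[3,1,7]
Step 3: ref 3 -> HIT, frames=[3,1,7]
Step 4: ref 3 -> HIT, frames=[3,1,7]
Step 5: ref 6 -> FAULT, evict 1, frames=[3,6,7]
Step 6: ref 6 -> HIT, frames=[3,6,7]
Step 7: ref 4 -> FAULT, evict 7, frames=[3,6,4]
At step 7: evicted page 7

Answer: 7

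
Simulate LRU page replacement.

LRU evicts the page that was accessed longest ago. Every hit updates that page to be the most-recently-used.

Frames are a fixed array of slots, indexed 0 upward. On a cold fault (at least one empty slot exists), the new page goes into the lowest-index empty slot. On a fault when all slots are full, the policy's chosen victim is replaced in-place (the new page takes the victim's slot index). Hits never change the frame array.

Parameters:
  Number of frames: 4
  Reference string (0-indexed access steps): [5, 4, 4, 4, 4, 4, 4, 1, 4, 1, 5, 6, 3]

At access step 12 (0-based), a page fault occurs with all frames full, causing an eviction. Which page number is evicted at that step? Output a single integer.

Answer: 4

Derivation:
Step 0: ref 5 -> FAULT, frames=[5,-,-,-]
Step 1: ref 4 -> FAULT, frames=[5,4,-,-]
Step 2: ref 4 -> HIT, frames=[5,4,-,-]
Step 3: ref 4 -> HIT, frames=[5,4,-,-]
Step 4: ref 4 -> HIT, frames=[5,4,-,-]
Step 5: ref 4 -> HIT, frames=[5,4,-,-]
Step 6: ref 4 -> HIT, frames=[5,4,-,-]
Step 7: ref 1 -> FAULT, frames=[5,4,1,-]
Step 8: ref 4 -> HIT, frames=[5,4,1,-]
Step 9: ref 1 -> HIT, frames=[5,4,1,-]
Step 10: ref 5 -> HIT, frames=[5,4,1,-]
Step 11: ref 6 -> FAULT, frames=[5,4,1,6]
Step 12: ref 3 -> FAULT, evict 4, frames=[5,3,1,6]
At step 12: evicted page 4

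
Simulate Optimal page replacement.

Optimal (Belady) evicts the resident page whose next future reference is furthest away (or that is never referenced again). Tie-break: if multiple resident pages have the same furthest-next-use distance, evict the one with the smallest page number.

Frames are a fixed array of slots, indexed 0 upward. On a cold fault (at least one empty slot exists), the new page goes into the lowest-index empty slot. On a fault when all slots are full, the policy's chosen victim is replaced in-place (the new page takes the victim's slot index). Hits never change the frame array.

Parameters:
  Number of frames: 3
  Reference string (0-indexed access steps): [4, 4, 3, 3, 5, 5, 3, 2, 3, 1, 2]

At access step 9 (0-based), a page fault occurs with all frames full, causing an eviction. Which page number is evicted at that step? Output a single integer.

Answer: 3

Derivation:
Step 0: ref 4 -> FAULT, frames=[4,-,-]
Step 1: ref 4 -> HIT, frames=[4,-,-]
Step 2: ref 3 -> FAULT, frames=[4,3,-]
Step 3: ref 3 -> HIT, frames=[4,3,-]
Step 4: ref 5 -> FAULT, frames=[4,3,5]
Step 5: ref 5 -> HIT, frames=[4,3,5]
Step 6: ref 3 -> HIT, frames=[4,3,5]
Step 7: ref 2 -> FAULT, evict 4, frames=[2,3,5]
Step 8: ref 3 -> HIT, frames=[2,3,5]
Step 9: ref 1 -> FAULT, evict 3, frames=[2,1,5]
At step 9: evicted page 3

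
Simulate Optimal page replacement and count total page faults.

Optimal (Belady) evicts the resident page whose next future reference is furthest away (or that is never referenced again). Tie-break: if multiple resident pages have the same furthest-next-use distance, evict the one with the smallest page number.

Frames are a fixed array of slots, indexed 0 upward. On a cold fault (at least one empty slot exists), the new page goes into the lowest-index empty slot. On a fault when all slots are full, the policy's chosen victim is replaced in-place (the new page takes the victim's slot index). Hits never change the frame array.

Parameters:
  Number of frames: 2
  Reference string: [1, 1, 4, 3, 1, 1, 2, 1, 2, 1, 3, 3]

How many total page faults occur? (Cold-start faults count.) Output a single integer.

Answer: 5

Derivation:
Step 0: ref 1 → FAULT, frames=[1,-]
Step 1: ref 1 → HIT, frames=[1,-]
Step 2: ref 4 → FAULT, frames=[1,4]
Step 3: ref 3 → FAULT (evict 4), frames=[1,3]
Step 4: ref 1 → HIT, frames=[1,3]
Step 5: ref 1 → HIT, frames=[1,3]
Step 6: ref 2 → FAULT (evict 3), frames=[1,2]
Step 7: ref 1 → HIT, frames=[1,2]
Step 8: ref 2 → HIT, frames=[1,2]
Step 9: ref 1 → HIT, frames=[1,2]
Step 10: ref 3 → FAULT (evict 1), frames=[3,2]
Step 11: ref 3 → HIT, frames=[3,2]
Total faults: 5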